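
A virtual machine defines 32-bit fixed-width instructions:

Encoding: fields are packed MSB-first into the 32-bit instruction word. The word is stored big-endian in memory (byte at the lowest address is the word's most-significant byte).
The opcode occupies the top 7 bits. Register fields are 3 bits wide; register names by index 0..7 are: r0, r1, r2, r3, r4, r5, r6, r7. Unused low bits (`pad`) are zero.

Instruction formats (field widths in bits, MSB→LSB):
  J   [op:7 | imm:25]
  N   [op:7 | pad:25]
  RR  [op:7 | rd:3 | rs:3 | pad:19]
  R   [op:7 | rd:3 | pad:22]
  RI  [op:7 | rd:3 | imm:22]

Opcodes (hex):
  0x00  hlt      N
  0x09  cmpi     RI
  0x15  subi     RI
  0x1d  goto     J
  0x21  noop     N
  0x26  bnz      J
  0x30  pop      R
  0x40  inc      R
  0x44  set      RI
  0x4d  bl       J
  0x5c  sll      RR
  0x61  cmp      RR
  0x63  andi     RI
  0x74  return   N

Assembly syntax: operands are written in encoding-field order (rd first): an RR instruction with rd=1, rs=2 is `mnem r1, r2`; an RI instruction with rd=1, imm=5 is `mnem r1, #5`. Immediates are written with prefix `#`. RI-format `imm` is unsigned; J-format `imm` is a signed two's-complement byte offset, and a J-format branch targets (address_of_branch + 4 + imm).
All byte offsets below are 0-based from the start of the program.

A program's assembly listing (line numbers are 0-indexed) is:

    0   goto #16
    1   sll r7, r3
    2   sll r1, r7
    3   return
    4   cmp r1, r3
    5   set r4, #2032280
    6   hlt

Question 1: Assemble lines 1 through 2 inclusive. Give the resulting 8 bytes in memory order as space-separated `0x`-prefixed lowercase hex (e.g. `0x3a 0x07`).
1. sll fields op=0x5c:7|rd=7:3|rs=3:3|pad=0:19 → word b9d80000h → b9 d8 00 00
2. sll fields op=0x5c:7|rd=1:3|rs=7:3|pad=0:19 → word b8780000h → b8 78 00 00

0xb9 0xd8 0x00 0x00 0xb8 0x78 0x00 0x00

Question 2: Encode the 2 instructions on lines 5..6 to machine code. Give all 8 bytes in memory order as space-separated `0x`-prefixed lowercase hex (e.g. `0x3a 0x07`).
L5: set op=0x44:7|rd=4:3|imm=2032280:22 ⇒ 0x891f0298 ⇒ big 89 1f 02 98
L6: hlt op=0x0:7|pad=0:25 ⇒ 0x00000000 ⇒ big 00 00 00 00

0x89 0x1f 0x02 0x98 0x00 0x00 0x00 0x00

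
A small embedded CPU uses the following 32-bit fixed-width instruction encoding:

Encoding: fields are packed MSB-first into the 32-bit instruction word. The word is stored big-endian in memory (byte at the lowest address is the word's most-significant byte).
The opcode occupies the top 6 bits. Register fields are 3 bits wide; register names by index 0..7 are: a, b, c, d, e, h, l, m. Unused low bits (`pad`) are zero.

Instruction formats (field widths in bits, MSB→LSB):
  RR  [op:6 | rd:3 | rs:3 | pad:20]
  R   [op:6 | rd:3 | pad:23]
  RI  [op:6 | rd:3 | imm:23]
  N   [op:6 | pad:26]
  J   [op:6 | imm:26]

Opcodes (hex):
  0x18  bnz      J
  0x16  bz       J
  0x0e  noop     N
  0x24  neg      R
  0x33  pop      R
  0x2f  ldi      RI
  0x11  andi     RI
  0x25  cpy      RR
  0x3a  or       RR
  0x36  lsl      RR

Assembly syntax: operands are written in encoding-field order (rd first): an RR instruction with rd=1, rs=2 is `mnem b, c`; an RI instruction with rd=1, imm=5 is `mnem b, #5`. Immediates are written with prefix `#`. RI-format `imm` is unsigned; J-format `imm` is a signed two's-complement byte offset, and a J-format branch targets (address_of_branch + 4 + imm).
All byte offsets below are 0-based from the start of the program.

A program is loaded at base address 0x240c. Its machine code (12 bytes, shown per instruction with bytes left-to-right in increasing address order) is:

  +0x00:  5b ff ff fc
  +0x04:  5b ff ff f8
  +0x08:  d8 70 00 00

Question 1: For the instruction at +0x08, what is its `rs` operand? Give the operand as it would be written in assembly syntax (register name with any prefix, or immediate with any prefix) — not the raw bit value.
@+08  big-endian(d8 70 00 00) = 0xd8700000
  op=0xd8700000>>26=0x36 ⇒ lsl (RR)
  rd: (w>>23)&0x7=0x0 → a
  rs: (w>>20)&0x7=0x7 → m

m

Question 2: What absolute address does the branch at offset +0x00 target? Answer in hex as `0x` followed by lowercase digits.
0x240c

+0x00: 5b ff ff fc ⇒ word 0x5bfffffc (big)
  op=0x5bfffffc>>26=0x16 ⇒ bz (J)
  imm: (w>>0)&0x3ffffff=0x3fffffc (s26→-4) → #-4
  target = base 0x240c + off 0x00 + 4 + imm -4 = 0x240c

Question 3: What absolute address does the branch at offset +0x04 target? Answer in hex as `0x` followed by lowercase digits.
@+04  big-endian(5b ff ff f8) = 0x5bfffff8
  top 6b → 0x16 → bz [J]
  imm@[25:0]=0x3fffff8 (s26→-8) ⇒ #-8
  target = base 0x240c + off 0x04 + 4 + imm -8 = 0x240c

0x240c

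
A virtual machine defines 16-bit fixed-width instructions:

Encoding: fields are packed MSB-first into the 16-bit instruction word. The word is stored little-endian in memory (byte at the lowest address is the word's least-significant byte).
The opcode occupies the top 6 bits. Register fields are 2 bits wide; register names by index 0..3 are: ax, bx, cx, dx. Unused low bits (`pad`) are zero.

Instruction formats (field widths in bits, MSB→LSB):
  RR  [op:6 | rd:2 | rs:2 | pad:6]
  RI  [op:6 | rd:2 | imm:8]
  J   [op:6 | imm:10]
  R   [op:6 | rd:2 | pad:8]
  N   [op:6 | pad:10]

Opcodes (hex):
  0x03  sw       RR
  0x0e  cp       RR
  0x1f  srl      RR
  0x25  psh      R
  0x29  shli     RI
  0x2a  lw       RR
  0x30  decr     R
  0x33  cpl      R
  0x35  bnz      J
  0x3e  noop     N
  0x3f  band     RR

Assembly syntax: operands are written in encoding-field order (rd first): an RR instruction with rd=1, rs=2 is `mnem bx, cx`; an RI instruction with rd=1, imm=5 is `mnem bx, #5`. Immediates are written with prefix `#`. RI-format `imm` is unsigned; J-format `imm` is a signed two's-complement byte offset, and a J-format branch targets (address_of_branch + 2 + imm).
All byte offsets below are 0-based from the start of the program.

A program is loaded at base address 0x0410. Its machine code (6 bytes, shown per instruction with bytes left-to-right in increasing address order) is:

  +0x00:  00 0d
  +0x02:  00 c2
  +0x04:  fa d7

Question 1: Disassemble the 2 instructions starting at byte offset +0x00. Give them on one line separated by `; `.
sw bx, ax; decr cx

off 0x00: read 00 0d as little → 0x0d00
  op=0x0d00>>10=0x3 ⇒ sw (RR)
  rd: (w>>8)&0x3=0x1 → bx
  rs: (w>>6)&0x3=0x0 → ax
off 0x02: read 00 c2 as little → 0xc200
  op=0xc200>>10=0x30 ⇒ decr (R)
  rd: (w>>8)&0x3=0x2 → cx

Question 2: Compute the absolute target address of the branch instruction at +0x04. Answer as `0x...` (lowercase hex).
off 0x04: read fa d7 as little → 0xd7fa
  op=0xd7fa>>10=0x35 ⇒ bnz (J)
  [9:0] imm=1018 (s10→-6) = #-6
  target = base 0x0410 + off 0x04 + 2 + imm -6 = 0x0410

0x0410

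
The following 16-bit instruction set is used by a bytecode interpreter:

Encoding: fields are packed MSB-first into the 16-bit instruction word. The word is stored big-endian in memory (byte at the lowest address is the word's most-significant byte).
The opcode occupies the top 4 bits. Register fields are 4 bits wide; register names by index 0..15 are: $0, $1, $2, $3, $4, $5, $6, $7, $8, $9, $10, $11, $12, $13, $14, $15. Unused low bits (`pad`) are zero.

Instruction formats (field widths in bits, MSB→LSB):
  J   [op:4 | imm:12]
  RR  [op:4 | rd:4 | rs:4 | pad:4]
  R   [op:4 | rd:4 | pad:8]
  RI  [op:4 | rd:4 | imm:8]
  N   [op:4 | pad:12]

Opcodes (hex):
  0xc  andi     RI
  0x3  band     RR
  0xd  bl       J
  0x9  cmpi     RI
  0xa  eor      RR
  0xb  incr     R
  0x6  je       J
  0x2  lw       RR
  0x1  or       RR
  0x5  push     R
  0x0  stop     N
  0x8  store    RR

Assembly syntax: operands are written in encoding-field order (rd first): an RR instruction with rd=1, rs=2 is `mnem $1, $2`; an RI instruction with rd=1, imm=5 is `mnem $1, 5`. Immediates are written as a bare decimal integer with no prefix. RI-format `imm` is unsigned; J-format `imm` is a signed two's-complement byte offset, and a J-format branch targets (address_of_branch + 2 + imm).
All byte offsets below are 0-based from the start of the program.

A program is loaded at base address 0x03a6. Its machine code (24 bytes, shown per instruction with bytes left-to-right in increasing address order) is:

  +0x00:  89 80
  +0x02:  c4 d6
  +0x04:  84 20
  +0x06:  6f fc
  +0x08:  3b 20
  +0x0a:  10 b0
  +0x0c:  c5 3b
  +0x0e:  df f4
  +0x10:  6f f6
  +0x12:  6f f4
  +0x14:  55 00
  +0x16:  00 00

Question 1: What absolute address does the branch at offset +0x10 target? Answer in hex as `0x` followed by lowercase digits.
+0x10: 6f f6 ⇒ word 0x6ff6 (big)
  op=0x6ff6>>12=0x6 ⇒ je (J)
  imm@[11:0]=0xff6 (s12→-10) ⇒ -10
  target = base 0x03a6 + off 0x10 + 2 + imm -10 = 0x03ae

0x03ae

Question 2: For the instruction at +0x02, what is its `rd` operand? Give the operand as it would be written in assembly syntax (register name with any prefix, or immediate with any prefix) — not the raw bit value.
@+02  big-endian(c4 d6) = 0xc4d6
  op=0xc4d6>>12=0xc ⇒ andi (RI)
  [11:8] rd=4 = $4
  [7:0] imm=214 = 214

$4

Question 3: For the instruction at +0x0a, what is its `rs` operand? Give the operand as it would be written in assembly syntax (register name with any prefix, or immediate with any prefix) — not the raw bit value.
$11

[0a] 10 b0 → 0x10b0
  opcode bits[15:12]=0x1: or/RR
  rd@[11:8]=0x0 ⇒ $0
  rs@[7:4]=0xb ⇒ $11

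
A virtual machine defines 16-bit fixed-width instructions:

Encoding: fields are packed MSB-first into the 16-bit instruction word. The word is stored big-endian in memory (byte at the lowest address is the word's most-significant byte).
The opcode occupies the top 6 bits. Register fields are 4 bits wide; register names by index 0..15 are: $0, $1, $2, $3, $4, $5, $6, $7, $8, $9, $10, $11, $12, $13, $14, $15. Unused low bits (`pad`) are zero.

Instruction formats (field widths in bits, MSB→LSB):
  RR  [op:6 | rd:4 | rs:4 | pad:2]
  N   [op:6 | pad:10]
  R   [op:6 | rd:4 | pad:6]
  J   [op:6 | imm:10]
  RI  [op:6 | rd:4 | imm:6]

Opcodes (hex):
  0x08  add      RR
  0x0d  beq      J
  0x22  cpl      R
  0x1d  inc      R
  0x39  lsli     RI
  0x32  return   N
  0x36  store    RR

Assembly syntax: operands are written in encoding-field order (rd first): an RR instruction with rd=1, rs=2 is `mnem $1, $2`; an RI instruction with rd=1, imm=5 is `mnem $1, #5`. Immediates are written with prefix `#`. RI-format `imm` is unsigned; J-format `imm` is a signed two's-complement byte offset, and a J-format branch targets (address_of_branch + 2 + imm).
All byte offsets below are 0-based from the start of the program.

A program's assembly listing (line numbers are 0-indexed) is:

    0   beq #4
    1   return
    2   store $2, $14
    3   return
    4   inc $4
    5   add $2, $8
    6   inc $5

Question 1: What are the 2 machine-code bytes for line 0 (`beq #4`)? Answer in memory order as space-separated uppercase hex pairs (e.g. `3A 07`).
0. beq fields op=0xd:6|imm=4:10 → word 3404h → 34 04

34 04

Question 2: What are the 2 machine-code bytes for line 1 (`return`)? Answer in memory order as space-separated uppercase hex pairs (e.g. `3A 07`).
L1: return op=0x32:6|pad=0:10 ⇒ 0xc800 ⇒ big c8 00

C8 00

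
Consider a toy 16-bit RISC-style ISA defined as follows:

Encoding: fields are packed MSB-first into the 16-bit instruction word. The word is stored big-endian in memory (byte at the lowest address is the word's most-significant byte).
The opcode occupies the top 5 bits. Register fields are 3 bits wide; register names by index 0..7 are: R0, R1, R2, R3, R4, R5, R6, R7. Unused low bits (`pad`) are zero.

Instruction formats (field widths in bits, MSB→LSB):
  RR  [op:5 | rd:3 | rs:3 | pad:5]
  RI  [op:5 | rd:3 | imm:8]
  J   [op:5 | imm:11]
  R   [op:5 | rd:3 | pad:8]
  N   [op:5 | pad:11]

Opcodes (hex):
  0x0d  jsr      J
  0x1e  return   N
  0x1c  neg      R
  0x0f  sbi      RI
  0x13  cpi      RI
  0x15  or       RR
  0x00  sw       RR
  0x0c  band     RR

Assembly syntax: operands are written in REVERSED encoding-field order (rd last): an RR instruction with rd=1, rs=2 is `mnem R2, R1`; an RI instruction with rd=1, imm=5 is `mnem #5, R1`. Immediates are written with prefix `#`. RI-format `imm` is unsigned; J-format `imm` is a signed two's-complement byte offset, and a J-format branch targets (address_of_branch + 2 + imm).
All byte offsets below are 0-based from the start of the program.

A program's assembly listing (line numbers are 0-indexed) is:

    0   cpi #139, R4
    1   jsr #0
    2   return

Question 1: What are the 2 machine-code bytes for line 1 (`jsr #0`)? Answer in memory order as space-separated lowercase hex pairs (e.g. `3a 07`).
68 00

line 1 (jsr): pack op=0xd:5|imm=0:11 = 0x6800; big→ 68 00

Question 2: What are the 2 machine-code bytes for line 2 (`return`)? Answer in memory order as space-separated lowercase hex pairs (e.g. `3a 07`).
2. return fields op=0x1e:5|pad=0:11 → word f000h → f0 00

f0 00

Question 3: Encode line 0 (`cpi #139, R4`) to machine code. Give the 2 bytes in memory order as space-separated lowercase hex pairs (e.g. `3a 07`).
9c 8b

L0: cpi op=0x13:5|rd=4:3|imm=139:8 ⇒ 0x9c8b ⇒ big 9c 8b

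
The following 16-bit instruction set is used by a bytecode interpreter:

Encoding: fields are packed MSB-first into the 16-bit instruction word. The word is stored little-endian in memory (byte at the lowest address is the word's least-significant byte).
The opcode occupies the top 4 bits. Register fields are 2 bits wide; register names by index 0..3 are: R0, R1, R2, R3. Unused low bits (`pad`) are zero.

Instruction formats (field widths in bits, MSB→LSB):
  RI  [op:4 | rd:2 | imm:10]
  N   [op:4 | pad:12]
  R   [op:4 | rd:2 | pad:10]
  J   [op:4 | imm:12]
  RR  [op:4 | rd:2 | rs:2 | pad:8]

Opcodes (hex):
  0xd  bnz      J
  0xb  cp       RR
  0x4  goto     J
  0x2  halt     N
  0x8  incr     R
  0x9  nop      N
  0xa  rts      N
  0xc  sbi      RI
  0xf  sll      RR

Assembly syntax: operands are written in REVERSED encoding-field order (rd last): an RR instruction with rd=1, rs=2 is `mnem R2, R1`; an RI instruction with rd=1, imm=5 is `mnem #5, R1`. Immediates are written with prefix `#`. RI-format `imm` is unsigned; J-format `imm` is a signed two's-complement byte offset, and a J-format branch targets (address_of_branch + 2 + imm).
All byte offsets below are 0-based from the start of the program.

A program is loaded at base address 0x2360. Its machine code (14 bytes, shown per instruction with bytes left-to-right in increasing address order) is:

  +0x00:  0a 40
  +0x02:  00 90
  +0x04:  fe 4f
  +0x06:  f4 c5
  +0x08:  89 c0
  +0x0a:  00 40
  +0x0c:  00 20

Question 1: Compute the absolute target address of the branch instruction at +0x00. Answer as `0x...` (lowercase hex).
0x236c

off 0x00: read 0a 40 as little → 0x400a
  opcode bits[15:12]=0x4: goto/J
  imm@[11:0]=0xa ⇒ #10
  target = base 0x2360 + off 0x00 + 2 + imm 10 = 0x236c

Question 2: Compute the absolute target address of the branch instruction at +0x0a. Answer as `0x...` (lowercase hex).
0x236c

+0x0a: 00 40 ⇒ word 0x4000 (little)
  op=0x4000>>12=0x4 ⇒ goto (J)
  imm: (w>>0)&0xfff=0x0 → #0
  target = base 0x2360 + off 0x0a + 2 + imm 0 = 0x236c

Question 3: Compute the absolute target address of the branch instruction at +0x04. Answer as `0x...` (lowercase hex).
+0x04: fe 4f ⇒ word 0x4ffe (little)
  op=0x4ffe>>12=0x4 ⇒ goto (J)
  imm@[11:0]=0xffe (s12→-2) ⇒ #-2
  target = base 0x2360 + off 0x04 + 2 + imm -2 = 0x2364

0x2364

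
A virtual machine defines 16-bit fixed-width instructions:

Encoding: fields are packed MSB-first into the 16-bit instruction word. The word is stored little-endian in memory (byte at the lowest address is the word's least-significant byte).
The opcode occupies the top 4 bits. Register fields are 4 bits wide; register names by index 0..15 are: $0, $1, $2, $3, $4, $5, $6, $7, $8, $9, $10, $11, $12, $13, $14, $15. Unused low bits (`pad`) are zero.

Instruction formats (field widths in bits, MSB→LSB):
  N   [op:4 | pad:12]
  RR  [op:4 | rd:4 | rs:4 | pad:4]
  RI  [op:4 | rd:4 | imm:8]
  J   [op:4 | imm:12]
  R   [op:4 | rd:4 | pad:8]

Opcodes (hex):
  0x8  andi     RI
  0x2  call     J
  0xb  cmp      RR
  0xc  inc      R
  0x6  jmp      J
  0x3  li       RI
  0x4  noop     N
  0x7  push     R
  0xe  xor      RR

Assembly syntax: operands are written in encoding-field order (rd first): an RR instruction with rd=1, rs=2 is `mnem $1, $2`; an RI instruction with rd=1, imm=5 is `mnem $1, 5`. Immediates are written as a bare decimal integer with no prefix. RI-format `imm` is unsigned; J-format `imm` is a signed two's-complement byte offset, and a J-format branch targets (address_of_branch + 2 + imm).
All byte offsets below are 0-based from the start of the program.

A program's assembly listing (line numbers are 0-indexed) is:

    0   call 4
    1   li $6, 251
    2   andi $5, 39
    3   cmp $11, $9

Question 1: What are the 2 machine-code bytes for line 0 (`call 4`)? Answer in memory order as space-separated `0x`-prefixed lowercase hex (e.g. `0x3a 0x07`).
line 0 (call): pack op=0x2:4|imm=4:12 = 0x2004; little→ 04 20

0x04 0x20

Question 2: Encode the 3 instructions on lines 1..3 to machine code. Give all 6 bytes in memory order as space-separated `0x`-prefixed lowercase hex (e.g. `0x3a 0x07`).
0xfb 0x36 0x27 0x85 0x90 0xbb

1. li fields op=0x3:4|rd=6:4|imm=251:8 → word 36fbh → fb 36
2. andi fields op=0x8:4|rd=5:4|imm=39:8 → word 8527h → 27 85
3. cmp fields op=0xb:4|rd=11:4|rs=9:4|pad=0:4 → word bb90h → 90 bb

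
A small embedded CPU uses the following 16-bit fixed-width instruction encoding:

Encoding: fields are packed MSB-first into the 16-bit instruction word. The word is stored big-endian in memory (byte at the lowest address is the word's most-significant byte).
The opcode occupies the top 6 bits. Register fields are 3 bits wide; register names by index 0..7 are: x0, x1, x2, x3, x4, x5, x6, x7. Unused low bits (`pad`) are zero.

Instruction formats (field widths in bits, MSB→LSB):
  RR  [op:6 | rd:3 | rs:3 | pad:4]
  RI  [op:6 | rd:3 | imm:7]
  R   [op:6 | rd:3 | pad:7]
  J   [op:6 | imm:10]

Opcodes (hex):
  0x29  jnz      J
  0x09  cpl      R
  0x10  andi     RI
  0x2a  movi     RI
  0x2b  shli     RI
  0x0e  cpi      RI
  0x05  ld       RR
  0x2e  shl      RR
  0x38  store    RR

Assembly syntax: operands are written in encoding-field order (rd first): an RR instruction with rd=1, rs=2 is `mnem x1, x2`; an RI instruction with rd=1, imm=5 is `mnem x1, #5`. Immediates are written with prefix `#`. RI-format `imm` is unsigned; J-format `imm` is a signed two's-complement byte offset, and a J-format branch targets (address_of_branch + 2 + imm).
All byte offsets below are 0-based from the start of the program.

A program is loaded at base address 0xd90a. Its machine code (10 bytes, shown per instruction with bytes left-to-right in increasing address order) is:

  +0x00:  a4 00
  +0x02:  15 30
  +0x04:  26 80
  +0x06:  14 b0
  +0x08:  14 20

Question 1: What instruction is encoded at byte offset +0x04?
[04] 26 80 → 0x2680
  opcode bits[15:10]=0x9: cpl/R
  rd@[9:7]=0x5 ⇒ x5

cpl x5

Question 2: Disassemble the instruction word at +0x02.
ld x2, x3

+0x02: 15 30 ⇒ word 0x1530 (big)
  top 6b → 0x5 → ld [RR]
  rd@[9:7]=0x2 ⇒ x2
  rs@[6:4]=0x3 ⇒ x3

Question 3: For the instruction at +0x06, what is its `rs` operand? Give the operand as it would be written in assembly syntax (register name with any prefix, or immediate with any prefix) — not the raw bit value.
x3

+0x06: 14 b0 ⇒ word 0x14b0 (big)
  op=0x14b0>>10=0x5 ⇒ ld (RR)
  [9:7] rd=1 = x1
  [6:4] rs=3 = x3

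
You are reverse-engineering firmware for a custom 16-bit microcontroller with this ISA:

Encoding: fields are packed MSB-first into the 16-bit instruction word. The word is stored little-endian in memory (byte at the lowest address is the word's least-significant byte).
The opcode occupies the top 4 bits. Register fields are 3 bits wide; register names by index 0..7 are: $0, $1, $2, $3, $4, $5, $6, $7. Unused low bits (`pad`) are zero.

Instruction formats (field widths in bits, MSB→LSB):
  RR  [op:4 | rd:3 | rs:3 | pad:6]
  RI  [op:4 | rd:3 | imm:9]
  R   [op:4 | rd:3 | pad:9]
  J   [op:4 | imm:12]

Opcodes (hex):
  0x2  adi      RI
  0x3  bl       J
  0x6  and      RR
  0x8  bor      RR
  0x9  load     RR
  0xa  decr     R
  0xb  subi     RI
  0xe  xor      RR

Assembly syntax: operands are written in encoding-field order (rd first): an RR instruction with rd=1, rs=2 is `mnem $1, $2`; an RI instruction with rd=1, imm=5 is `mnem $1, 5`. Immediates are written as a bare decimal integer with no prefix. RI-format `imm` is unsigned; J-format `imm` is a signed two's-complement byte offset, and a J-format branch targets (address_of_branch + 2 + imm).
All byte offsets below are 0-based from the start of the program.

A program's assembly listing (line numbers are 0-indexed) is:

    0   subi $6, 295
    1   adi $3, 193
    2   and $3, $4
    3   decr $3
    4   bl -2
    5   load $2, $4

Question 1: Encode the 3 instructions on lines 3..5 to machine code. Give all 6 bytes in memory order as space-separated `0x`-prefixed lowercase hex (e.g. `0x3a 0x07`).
0x00 0xa6 0xfe 0x3f 0x00 0x95

L3: decr op=0xa:4|rd=3:3|pad=0:9 ⇒ 0xa600 ⇒ little 00 a6
L4: bl op=0x3:4|imm=-2:12 ⇒ 0x3ffe ⇒ little fe 3f
L5: load op=0x9:4|rd=2:3|rs=4:3|pad=0:6 ⇒ 0x9500 ⇒ little 00 95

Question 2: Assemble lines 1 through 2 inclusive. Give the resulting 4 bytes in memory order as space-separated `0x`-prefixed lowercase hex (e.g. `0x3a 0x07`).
1. adi fields op=0x2:4|rd=3:3|imm=193:9 → word 26c1h → c1 26
2. and fields op=0x6:4|rd=3:3|rs=4:3|pad=0:6 → word 6700h → 00 67

0xc1 0x26 0x00 0x67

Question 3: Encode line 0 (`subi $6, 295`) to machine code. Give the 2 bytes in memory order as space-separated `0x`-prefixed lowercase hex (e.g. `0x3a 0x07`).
0x27 0xbd

L0: subi op=0xb:4|rd=6:3|imm=295:9 ⇒ 0xbd27 ⇒ little 27 bd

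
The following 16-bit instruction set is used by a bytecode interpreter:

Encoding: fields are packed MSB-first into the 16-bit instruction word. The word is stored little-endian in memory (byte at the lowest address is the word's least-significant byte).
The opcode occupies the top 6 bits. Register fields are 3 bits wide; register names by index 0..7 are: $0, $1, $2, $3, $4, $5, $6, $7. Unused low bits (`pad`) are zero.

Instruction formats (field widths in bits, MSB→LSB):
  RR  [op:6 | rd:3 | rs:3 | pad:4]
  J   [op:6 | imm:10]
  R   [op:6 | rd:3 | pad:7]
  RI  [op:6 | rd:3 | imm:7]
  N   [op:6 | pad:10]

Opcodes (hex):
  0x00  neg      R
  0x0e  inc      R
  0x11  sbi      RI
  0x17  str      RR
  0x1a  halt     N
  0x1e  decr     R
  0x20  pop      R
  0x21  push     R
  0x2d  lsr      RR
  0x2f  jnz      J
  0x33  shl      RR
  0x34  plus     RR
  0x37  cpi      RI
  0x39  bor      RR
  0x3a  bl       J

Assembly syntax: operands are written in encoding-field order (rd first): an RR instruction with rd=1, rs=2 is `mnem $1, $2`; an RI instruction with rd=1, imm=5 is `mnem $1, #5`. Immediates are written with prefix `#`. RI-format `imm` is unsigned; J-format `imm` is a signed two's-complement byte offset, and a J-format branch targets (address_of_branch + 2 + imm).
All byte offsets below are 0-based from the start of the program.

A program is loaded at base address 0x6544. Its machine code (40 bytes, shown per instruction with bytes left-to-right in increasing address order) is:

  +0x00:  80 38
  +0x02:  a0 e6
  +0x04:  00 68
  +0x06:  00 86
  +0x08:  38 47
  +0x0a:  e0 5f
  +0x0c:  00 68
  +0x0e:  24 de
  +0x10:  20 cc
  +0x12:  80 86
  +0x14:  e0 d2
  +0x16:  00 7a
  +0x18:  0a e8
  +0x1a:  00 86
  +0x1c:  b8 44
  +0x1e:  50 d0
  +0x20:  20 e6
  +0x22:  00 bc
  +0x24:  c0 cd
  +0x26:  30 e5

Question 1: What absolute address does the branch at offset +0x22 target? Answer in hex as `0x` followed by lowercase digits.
off 0x22: read 00 bc as little → 0xbc00
  op=0xbc00>>10=0x2f ⇒ jnz (J)
  imm: (w>>0)&0x3ff=0x0 → #0
  target = base 0x6544 + off 0x22 + 2 + imm 0 = 0x6568

0x6568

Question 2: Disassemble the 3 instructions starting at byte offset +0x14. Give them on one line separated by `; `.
[14] e0 d2 → 0xd2e0
  opcode bits[15:10]=0x34: plus/RR
  [9:7] rd=5 = $5
  [6:4] rs=6 = $6
[16] 00 7a → 0x7a00
  opcode bits[15:10]=0x1e: decr/R
  [9:7] rd=4 = $4
[18] 0a e8 → 0xe80a
  opcode bits[15:10]=0x3a: bl/J
  [9:0] imm=10 = #10

plus $5, $6; decr $4; bl #10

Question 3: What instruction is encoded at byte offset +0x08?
sbi $6, #56

[08] 38 47 → 0x4738
  opcode bits[15:10]=0x11: sbi/RI
  rd: (w>>7)&0x7=0x6 → $6
  imm: (w>>0)&0x7f=0x38 → #56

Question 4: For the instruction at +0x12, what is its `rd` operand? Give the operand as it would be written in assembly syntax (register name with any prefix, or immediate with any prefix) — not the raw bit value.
off 0x12: read 80 86 as little → 0x8680
  opcode bits[15:10]=0x21: push/R
  rd: (w>>7)&0x7=0x5 → $5

$5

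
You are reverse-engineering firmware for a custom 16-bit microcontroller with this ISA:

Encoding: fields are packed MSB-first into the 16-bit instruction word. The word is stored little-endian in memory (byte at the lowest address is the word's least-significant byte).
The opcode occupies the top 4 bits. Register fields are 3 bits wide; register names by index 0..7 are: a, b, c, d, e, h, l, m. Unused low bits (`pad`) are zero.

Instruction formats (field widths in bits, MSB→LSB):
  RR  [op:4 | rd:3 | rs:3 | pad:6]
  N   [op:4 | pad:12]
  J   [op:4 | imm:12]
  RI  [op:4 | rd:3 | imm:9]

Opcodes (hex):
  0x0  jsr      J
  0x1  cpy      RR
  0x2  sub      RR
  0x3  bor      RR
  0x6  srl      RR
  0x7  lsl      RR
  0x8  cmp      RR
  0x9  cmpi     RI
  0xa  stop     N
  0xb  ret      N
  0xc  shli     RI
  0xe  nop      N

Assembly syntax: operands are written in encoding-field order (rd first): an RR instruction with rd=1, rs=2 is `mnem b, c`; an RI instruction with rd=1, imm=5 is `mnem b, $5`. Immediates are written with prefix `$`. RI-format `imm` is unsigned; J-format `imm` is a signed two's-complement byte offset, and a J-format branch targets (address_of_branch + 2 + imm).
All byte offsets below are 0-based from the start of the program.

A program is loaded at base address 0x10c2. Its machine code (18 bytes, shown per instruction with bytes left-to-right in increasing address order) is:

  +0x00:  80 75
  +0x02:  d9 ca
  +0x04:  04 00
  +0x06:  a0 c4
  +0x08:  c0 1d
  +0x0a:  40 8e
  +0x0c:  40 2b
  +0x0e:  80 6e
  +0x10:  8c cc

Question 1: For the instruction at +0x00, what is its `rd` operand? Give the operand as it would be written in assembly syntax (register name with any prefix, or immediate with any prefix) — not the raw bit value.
c

+0x00: 80 75 ⇒ word 0x7580 (little)
  opcode bits[15:12]=0x7: lsl/RR
  [11:9] rd=2 = c
  [8:6] rs=6 = l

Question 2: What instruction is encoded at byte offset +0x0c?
sub h, h

off 0x0c: read 40 2b as little → 0x2b40
  top 4b → 0x2 → sub [RR]
  [11:9] rd=5 = h
  [8:6] rs=5 = h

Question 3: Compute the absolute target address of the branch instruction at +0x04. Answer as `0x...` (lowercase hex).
+0x04: 04 00 ⇒ word 0x0004 (little)
  op=0x0004>>12=0x0 ⇒ jsr (J)
  imm@[11:0]=0x4 ⇒ $4
  target = base 0x10c2 + off 0x04 + 2 + imm 4 = 0x10cc

0x10cc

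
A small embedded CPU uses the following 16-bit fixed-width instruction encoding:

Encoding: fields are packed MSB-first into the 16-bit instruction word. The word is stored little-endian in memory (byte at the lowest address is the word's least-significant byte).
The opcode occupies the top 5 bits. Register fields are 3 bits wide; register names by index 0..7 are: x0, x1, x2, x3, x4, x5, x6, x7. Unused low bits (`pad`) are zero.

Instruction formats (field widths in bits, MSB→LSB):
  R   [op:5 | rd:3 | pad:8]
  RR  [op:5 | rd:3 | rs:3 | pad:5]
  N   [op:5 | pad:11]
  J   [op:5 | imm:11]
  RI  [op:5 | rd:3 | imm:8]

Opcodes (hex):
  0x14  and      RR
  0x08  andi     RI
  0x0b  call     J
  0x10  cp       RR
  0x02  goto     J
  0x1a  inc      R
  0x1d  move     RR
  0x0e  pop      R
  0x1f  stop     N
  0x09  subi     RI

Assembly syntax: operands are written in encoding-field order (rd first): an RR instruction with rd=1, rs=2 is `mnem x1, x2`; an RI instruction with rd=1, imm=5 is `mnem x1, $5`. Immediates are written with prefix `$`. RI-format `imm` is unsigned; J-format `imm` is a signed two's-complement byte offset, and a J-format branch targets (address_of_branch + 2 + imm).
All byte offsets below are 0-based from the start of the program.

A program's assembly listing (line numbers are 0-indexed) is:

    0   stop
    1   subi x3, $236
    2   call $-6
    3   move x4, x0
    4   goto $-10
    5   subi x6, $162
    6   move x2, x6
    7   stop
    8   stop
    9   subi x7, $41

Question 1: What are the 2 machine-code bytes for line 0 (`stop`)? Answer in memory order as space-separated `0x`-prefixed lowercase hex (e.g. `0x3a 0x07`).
0x00 0xf8

L0: stop op=0x1f:5|pad=0:11 ⇒ 0xf800 ⇒ little 00 f8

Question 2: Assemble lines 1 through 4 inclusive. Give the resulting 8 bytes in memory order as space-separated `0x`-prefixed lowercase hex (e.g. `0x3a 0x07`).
1. subi fields op=0x9:5|rd=3:3|imm=236:8 → word 4bech → ec 4b
2. call fields op=0xb:5|imm=-6:11 → word 5ffah → fa 5f
3. move fields op=0x1d:5|rd=4:3|rs=0:3|pad=0:5 → word ec00h → 00 ec
4. goto fields op=0x2:5|imm=-10:11 → word 17f6h → f6 17

0xec 0x4b 0xfa 0x5f 0x00 0xec 0xf6 0x17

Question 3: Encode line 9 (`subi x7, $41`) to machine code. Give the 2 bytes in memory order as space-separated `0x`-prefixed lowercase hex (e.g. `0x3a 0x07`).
0x29 0x4f

L9: subi op=0x9:5|rd=7:3|imm=41:8 ⇒ 0x4f29 ⇒ little 29 4f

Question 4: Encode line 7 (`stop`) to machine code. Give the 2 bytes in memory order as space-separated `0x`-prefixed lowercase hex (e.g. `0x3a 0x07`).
7. stop fields op=0x1f:5|pad=0:11 → word f800h → 00 f8

0x00 0xf8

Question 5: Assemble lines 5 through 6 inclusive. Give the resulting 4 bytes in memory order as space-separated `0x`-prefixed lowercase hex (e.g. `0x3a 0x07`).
0xa2 0x4e 0xc0 0xea

5. subi fields op=0x9:5|rd=6:3|imm=162:8 → word 4ea2h → a2 4e
6. move fields op=0x1d:5|rd=2:3|rs=6:3|pad=0:5 → word eac0h → c0 ea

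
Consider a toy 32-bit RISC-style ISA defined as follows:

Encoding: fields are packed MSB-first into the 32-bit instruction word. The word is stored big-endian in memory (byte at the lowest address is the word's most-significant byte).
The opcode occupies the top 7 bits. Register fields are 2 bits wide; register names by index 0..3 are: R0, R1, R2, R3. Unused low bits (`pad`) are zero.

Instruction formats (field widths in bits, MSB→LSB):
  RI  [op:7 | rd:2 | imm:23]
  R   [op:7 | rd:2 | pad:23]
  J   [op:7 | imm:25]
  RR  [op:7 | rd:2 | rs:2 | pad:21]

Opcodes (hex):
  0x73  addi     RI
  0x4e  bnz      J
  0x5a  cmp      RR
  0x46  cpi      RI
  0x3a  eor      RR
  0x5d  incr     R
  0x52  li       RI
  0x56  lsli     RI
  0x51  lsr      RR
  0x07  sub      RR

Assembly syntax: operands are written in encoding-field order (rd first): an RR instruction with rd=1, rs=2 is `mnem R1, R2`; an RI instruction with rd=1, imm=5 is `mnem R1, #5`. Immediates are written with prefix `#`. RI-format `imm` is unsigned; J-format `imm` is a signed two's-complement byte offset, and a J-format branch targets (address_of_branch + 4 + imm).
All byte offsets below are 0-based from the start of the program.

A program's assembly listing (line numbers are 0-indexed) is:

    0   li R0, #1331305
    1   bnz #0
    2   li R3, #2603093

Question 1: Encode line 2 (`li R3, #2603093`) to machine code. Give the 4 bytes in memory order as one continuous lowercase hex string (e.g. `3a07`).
L2: li op=0x52:7|rd=3:2|imm=2603093:23 ⇒ 0xa5a7b855 ⇒ big a5 a7 b8 55

a5a7b855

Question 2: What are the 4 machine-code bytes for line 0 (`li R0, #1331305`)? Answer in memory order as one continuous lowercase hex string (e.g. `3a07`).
a4145069

line 0 (li): pack op=0x52:7|rd=0:2|imm=1331305:23 = 0xa4145069; big→ a4 14 50 69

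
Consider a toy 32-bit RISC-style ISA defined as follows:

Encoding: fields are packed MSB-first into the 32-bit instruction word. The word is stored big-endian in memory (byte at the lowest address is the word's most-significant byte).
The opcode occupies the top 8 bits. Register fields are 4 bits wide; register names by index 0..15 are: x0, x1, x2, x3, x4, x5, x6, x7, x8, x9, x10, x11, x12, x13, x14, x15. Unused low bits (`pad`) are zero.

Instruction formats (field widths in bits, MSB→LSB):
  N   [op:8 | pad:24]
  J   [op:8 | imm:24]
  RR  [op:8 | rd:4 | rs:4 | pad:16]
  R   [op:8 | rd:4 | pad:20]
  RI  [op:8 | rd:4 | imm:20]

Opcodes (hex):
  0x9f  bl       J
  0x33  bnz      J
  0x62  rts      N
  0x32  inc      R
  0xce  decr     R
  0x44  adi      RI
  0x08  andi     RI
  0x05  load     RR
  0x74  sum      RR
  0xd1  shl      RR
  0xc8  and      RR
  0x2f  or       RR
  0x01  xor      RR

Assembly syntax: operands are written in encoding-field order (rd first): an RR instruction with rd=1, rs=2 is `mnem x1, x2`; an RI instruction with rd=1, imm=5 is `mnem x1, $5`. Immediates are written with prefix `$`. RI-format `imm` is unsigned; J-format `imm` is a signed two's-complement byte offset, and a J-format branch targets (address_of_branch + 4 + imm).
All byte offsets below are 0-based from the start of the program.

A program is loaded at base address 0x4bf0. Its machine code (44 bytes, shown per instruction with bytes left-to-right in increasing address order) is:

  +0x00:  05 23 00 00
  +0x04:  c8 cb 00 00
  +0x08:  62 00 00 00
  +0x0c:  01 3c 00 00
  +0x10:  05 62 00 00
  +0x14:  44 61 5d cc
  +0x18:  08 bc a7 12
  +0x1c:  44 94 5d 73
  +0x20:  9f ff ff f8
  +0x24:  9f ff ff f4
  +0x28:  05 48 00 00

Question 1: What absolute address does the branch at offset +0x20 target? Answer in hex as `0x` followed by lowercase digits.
@+20  big-endian(9f ff ff f8) = 0x9ffffff8
  op=0x9ffffff8>>24=0x9f ⇒ bl (J)
  imm: (w>>0)&0xffffff=0xfffff8 (s24→-8) → $-8
  target = base 0x4bf0 + off 0x20 + 4 + imm -8 = 0x4c0c

0x4c0c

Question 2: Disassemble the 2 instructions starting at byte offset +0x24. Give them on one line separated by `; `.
bl $-12; load x4, x8

@+24  big-endian(9f ff ff f4) = 0x9ffffff4
  op=0x9ffffff4>>24=0x9f ⇒ bl (J)
  imm: (w>>0)&0xffffff=0xfffff4 (s24→-12) → $-12
@+28  big-endian(05 48 00 00) = 0x05480000
  op=0x05480000>>24=0x5 ⇒ load (RR)
  rd: (w>>20)&0xf=0x4 → x4
  rs: (w>>16)&0xf=0x8 → x8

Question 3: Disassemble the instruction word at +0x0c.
[0c] 01 3c 00 00 → 0x013c0000
  opcode bits[31:24]=0x1: xor/RR
  [23:20] rd=3 = x3
  [19:16] rs=12 = x12

xor x3, x12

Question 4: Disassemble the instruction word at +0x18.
andi x11, $829202

@+18  big-endian(08 bc a7 12) = 0x08bca712
  top 8b → 0x8 → andi [RI]
  rd@[23:20]=0xb ⇒ x11
  imm@[19:0]=0xca712 ⇒ $829202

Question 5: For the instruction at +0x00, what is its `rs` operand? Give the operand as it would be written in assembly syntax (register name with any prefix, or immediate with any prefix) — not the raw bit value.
@+00  big-endian(05 23 00 00) = 0x05230000
  op=0x05230000>>24=0x5 ⇒ load (RR)
  rd@[23:20]=0x2 ⇒ x2
  rs@[19:16]=0x3 ⇒ x3

x3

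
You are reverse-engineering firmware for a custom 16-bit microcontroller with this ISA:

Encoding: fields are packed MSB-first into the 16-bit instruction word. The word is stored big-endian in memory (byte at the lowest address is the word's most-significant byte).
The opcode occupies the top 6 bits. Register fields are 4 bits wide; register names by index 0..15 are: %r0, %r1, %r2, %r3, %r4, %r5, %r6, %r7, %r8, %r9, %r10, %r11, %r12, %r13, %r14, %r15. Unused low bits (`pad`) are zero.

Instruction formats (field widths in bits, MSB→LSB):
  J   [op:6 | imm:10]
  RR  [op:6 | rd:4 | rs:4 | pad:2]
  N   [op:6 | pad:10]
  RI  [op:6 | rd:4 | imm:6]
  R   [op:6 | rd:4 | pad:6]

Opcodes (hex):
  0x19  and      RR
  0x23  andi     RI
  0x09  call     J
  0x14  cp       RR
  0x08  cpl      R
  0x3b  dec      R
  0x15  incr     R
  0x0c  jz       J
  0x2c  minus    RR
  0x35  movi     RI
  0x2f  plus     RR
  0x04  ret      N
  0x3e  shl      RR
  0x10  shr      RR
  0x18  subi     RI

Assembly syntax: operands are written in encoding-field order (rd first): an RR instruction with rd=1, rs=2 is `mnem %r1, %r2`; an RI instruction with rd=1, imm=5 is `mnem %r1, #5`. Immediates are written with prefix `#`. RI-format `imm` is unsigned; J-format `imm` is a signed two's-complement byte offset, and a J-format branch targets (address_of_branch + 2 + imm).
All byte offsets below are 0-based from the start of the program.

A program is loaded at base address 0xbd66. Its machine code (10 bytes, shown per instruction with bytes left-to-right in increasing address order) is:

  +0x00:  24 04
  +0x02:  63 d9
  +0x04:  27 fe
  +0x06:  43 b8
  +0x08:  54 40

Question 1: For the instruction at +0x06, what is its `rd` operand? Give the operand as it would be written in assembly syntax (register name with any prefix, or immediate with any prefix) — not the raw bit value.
%r14

[06] 43 b8 → 0x43b8
  opcode bits[15:10]=0x10: shr/RR
  rd: (w>>6)&0xf=0xe → %r14
  rs: (w>>2)&0xf=0xe → %r14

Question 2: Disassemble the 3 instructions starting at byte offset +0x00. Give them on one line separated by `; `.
call #4; subi %r15, #25; call #-2

+0x00: 24 04 ⇒ word 0x2404 (big)
  op=0x2404>>10=0x9 ⇒ call (J)
  imm: (w>>0)&0x3ff=0x4 → #4
+0x02: 63 d9 ⇒ word 0x63d9 (big)
  op=0x63d9>>10=0x18 ⇒ subi (RI)
  rd: (w>>6)&0xf=0xf → %r15
  imm: (w>>0)&0x3f=0x19 → #25
+0x04: 27 fe ⇒ word 0x27fe (big)
  op=0x27fe>>10=0x9 ⇒ call (J)
  imm: (w>>0)&0x3ff=0x3fe (s10→-2) → #-2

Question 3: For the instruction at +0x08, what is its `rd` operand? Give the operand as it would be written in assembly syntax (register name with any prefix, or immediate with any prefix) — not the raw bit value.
off 0x08: read 54 40 as big → 0x5440
  opcode bits[15:10]=0x15: incr/R
  rd: (w>>6)&0xf=0x1 → %r1

%r1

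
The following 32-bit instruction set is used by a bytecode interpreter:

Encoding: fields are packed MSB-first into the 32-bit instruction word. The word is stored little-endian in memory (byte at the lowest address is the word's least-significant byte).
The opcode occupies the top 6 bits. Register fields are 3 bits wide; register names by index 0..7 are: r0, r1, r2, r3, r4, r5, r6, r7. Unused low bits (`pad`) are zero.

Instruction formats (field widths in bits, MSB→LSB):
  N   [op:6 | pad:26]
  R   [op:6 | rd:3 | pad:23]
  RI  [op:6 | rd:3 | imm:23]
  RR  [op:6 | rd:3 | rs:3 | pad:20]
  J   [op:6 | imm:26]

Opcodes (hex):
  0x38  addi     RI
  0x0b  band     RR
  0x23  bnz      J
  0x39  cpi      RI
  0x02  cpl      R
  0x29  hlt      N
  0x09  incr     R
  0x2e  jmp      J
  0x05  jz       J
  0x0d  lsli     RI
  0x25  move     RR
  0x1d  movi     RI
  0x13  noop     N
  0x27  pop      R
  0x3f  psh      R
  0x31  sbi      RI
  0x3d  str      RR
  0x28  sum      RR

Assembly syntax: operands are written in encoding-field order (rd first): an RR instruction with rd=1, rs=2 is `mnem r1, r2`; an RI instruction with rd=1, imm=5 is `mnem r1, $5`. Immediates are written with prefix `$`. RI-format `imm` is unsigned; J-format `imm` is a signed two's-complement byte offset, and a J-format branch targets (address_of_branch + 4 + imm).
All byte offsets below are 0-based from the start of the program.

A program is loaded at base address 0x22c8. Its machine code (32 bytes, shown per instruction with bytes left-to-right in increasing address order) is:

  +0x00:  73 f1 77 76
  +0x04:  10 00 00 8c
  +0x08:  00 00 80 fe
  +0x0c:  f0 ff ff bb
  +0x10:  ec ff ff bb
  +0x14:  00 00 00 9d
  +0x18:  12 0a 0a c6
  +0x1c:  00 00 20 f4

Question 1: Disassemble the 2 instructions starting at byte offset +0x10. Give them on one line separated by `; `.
@+10  little-endian(ec ff ff bb) = 0xbbffffec
  top 6b → 0x2e → jmp [J]
  imm@[25:0]=0x3ffffec (s26→-20) ⇒ $-20
@+14  little-endian(00 00 00 9d) = 0x9d000000
  top 6b → 0x27 → pop [R]
  rd@[25:23]=0x2 ⇒ r2

jmp $-20; pop r2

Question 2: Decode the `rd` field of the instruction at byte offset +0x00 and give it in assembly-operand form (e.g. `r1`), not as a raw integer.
r4

@+00  little-endian(73 f1 77 76) = 0x7677f173
  opcode bits[31:26]=0x1d: movi/RI
  rd: (w>>23)&0x7=0x4 → r4
  imm: (w>>0)&0x7fffff=0x77f173 → $7860595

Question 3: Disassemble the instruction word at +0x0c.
@+0c  little-endian(f0 ff ff bb) = 0xbbfffff0
  op=0xbbfffff0>>26=0x2e ⇒ jmp (J)
  [25:0] imm=67108848 (s26→-16) = $-16

jmp $-16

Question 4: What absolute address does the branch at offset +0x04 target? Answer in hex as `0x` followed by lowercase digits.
0x22e0

@+04  little-endian(10 00 00 8c) = 0x8c000010
  opcode bits[31:26]=0x23: bnz/J
  imm@[25:0]=0x10 ⇒ $16
  target = base 0x22c8 + off 0x04 + 4 + imm 16 = 0x22e0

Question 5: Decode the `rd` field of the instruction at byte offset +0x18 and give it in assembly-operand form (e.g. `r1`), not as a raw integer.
r4

+0x18: 12 0a 0a c6 ⇒ word 0xc60a0a12 (little)
  opcode bits[31:26]=0x31: sbi/RI
  rd@[25:23]=0x4 ⇒ r4
  imm@[22:0]=0xa0a12 ⇒ $657938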